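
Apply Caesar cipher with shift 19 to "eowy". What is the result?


Caesar cipher: shift "eowy" by 19
  'e' (pos 4) + 19 = pos 23 = 'x'
  'o' (pos 14) + 19 = pos 7 = 'h'
  'w' (pos 22) + 19 = pos 15 = 'p'
  'y' (pos 24) + 19 = pos 17 = 'r'
Result: xhpr

xhpr


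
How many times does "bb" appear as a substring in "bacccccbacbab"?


Searching for "bb" in "bacccccbacbab"
Scanning each position:
  Position 0: "ba" => no
  Position 1: "ac" => no
  Position 2: "cc" => no
  Position 3: "cc" => no
  Position 4: "cc" => no
  Position 5: "cc" => no
  Position 6: "cb" => no
  Position 7: "ba" => no
  Position 8: "ac" => no
  Position 9: "cb" => no
  Position 10: "ba" => no
  Position 11: "ab" => no
Total occurrences: 0

0


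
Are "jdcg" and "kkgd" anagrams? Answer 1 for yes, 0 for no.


Strings: "jdcg", "kkgd"
Sorted first:  cdgj
Sorted second: dgkk
Differ at position 0: 'c' vs 'd' => not anagrams

0


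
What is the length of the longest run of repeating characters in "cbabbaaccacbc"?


Input: "cbabbaaccacbc"
Scanning for longest run:
  Position 1 ('b'): new char, reset run to 1
  Position 2 ('a'): new char, reset run to 1
  Position 3 ('b'): new char, reset run to 1
  Position 4 ('b'): continues run of 'b', length=2
  Position 5 ('a'): new char, reset run to 1
  Position 6 ('a'): continues run of 'a', length=2
  Position 7 ('c'): new char, reset run to 1
  Position 8 ('c'): continues run of 'c', length=2
  Position 9 ('a'): new char, reset run to 1
  Position 10 ('c'): new char, reset run to 1
  Position 11 ('b'): new char, reset run to 1
  Position 12 ('c'): new char, reset run to 1
Longest run: 'b' with length 2

2


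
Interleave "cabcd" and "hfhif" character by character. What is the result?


Interleaving "cabcd" and "hfhif":
  Position 0: 'c' from first, 'h' from second => "ch"
  Position 1: 'a' from first, 'f' from second => "af"
  Position 2: 'b' from first, 'h' from second => "bh"
  Position 3: 'c' from first, 'i' from second => "ci"
  Position 4: 'd' from first, 'f' from second => "df"
Result: chafbhcidf

chafbhcidf


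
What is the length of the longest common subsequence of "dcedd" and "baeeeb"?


LCS of "dcedd" and "baeeeb"
DP table:
           b    a    e    e    e    b
      0    0    0    0    0    0    0
  d   0    0    0    0    0    0    0
  c   0    0    0    0    0    0    0
  e   0    0    0    1    1    1    1
  d   0    0    0    1    1    1    1
  d   0    0    0    1    1    1    1
LCS length = dp[5][6] = 1

1


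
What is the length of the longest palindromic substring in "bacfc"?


Input: "bacfc"
Checking substrings for palindromes:
  [2:5] "cfc" (len 3) => palindrome
Longest palindromic substring: "cfc" with length 3

3


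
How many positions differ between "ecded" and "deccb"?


Comparing "ecded" and "deccb" position by position:
  Position 0: 'e' vs 'd' => DIFFER
  Position 1: 'c' vs 'e' => DIFFER
  Position 2: 'd' vs 'c' => DIFFER
  Position 3: 'e' vs 'c' => DIFFER
  Position 4: 'd' vs 'b' => DIFFER
Positions that differ: 5

5


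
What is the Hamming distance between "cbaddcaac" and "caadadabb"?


Comparing "cbaddcaac" and "caadadabb" position by position:
  Position 0: 'c' vs 'c' => same
  Position 1: 'b' vs 'a' => differ
  Position 2: 'a' vs 'a' => same
  Position 3: 'd' vs 'd' => same
  Position 4: 'd' vs 'a' => differ
  Position 5: 'c' vs 'd' => differ
  Position 6: 'a' vs 'a' => same
  Position 7: 'a' vs 'b' => differ
  Position 8: 'c' vs 'b' => differ
Total differences (Hamming distance): 5

5


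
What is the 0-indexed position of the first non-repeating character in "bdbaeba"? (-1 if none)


Input: bdbaeba
Character frequencies:
  'a': 2
  'b': 3
  'd': 1
  'e': 1
Scanning left to right for freq == 1:
  Position 0 ('b'): freq=3, skip
  Position 1 ('d'): unique! => answer = 1

1


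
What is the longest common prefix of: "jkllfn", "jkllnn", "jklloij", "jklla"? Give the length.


Words: jkllfn, jkllnn, jklloij, jklla
  Position 0: all 'j' => match
  Position 1: all 'k' => match
  Position 2: all 'l' => match
  Position 3: all 'l' => match
  Position 4: ('f', 'n', 'o', 'a') => mismatch, stop
LCP = "jkll" (length 4)

4


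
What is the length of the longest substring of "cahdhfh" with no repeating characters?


Input: "cahdhfh"
Sliding window (track last position of each char):
  Position 0 ('c'): window [0,0] length 1 -- new best
  Position 1 ('a'): window [0,1] length 2 -- new best
  Position 2 ('h'): window [0,2] length 3 -- new best
  Position 3 ('d'): window [0,3] length 4 -- new best
  Position 4 ('h'): repeat (last at 2), move window start to 3
  Position 4 ('h'): window [3,4] length 2
  Position 5 ('f'): window [3,5] length 3
  Position 6 ('h'): repeat (last at 4), move window start to 5
  Position 6 ('h'): window [5,6] length 2
Longest substring with no repeats: "cahd" with length 4

4


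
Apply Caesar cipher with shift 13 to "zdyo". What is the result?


Caesar cipher: shift "zdyo" by 13
  'z' (pos 25) + 13 = pos 12 = 'm'
  'd' (pos 3) + 13 = pos 16 = 'q'
  'y' (pos 24) + 13 = pos 11 = 'l'
  'o' (pos 14) + 13 = pos 1 = 'b'
Result: mqlb

mqlb


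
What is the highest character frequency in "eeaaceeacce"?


Input: eeaaceeacce
Character counts:
  'a': 3
  'c': 3
  'e': 5
Maximum frequency: 5

5


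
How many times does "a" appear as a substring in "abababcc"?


Searching for "a" in "abababcc"
Scanning each position:
  Position 0: "a" => MATCH
  Position 1: "b" => no
  Position 2: "a" => MATCH
  Position 3: "b" => no
  Position 4: "a" => MATCH
  Position 5: "b" => no
  Position 6: "c" => no
  Position 7: "c" => no
Total occurrences: 3

3


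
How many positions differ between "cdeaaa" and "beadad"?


Comparing "cdeaaa" and "beadad" position by position:
  Position 0: 'c' vs 'b' => DIFFER
  Position 1: 'd' vs 'e' => DIFFER
  Position 2: 'e' vs 'a' => DIFFER
  Position 3: 'a' vs 'd' => DIFFER
  Position 4: 'a' vs 'a' => same
  Position 5: 'a' vs 'd' => DIFFER
Positions that differ: 5

5


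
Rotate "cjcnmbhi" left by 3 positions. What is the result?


Input: "cjcnmbhi", rotate left by 3
First 3 characters: "cjc"
Remaining characters: "nmbhi"
Concatenate remaining + first: "nmbhi" + "cjc" = "nmbhicjc"

nmbhicjc


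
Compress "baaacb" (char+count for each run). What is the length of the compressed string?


Input: baaacb
Runs:
  'b' x 1 => "b1"
  'a' x 3 => "a3"
  'c' x 1 => "c1"
  'b' x 1 => "b1"
Compressed: "b1a3c1b1"
Compressed length: 8

8


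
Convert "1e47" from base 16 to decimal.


Input: "1e47" in base 16
Positional expansion:
  Digit '1' (value 1) x 16^3 = 4096
  Digit 'e' (value 14) x 16^2 = 3584
  Digit '4' (value 4) x 16^1 = 64
  Digit '7' (value 7) x 16^0 = 7
Sum = 7751

7751


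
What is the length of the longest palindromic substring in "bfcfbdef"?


Input: "bfcfbdef"
Checking substrings for palindromes:
  [0:5] "bfcfb" (len 5) => palindrome
  [1:4] "fcf" (len 3) => palindrome
Longest palindromic substring: "bfcfb" with length 5

5


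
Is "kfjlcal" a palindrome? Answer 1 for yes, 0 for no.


Input: kfjlcal
Reversed: lacljfk
  Compare pos 0 ('k') with pos 6 ('l'): MISMATCH
  Compare pos 1 ('f') with pos 5 ('a'): MISMATCH
  Compare pos 2 ('j') with pos 4 ('c'): MISMATCH
Result: not a palindrome

0


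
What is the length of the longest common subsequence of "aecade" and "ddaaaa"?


LCS of "aecade" and "ddaaaa"
DP table:
           d    d    a    a    a    a
      0    0    0    0    0    0    0
  a   0    0    0    1    1    1    1
  e   0    0    0    1    1    1    1
  c   0    0    0    1    1    1    1
  a   0    0    0    1    2    2    2
  d   0    1    1    1    2    2    2
  e   0    1    1    1    2    2    2
LCS length = dp[6][6] = 2

2


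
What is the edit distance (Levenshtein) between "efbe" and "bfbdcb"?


Computing edit distance: "efbe" -> "bfbdcb"
DP table:
           b    f    b    d    c    b
      0    1    2    3    4    5    6
  e   1    1    2    3    4    5    6
  f   2    2    1    2    3    4    5
  b   3    2    2    1    2    3    4
  e   4    3    3    2    2    3    4
Edit distance = dp[4][6] = 4

4


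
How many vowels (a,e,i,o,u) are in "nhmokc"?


Input: nhmokc
Checking each character:
  'n' at position 0: consonant
  'h' at position 1: consonant
  'm' at position 2: consonant
  'o' at position 3: vowel (running total: 1)
  'k' at position 4: consonant
  'c' at position 5: consonant
Total vowels: 1

1


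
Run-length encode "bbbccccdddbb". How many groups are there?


Input: bbbccccdddbb
Scanning for consecutive runs:
  Group 1: 'b' x 3 (positions 0-2)
  Group 2: 'c' x 4 (positions 3-6)
  Group 3: 'd' x 3 (positions 7-9)
  Group 4: 'b' x 2 (positions 10-11)
Total groups: 4

4


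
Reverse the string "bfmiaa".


Input: bfmiaa
Reading characters right to left:
  Position 5: 'a'
  Position 4: 'a'
  Position 3: 'i'
  Position 2: 'm'
  Position 1: 'f'
  Position 0: 'b'
Reversed: aaimfb

aaimfb


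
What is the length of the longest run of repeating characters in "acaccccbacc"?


Input: "acaccccbacc"
Scanning for longest run:
  Position 1 ('c'): new char, reset run to 1
  Position 2 ('a'): new char, reset run to 1
  Position 3 ('c'): new char, reset run to 1
  Position 4 ('c'): continues run of 'c', length=2
  Position 5 ('c'): continues run of 'c', length=3
  Position 6 ('c'): continues run of 'c', length=4
  Position 7 ('b'): new char, reset run to 1
  Position 8 ('a'): new char, reset run to 1
  Position 9 ('c'): new char, reset run to 1
  Position 10 ('c'): continues run of 'c', length=2
Longest run: 'c' with length 4

4


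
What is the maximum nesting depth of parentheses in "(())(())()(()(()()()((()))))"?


Input: "(())(())()(()(()()()((()))))"
Tracking depth:
  Position 0 '(': depth becomes 1
  Position 1 '(': depth becomes 2
  Position 2 ')': depth becomes 1
  Position 3 ')': depth becomes 0
  Position 4 '(': depth becomes 1
  Position 5 '(': depth becomes 2
  Position 6 ')': depth becomes 1
  Position 7 ')': depth becomes 0
  Position 8 '(': depth becomes 1
  Position 9 ')': depth becomes 0
  Position 10 '(': depth becomes 1
  Position 11 '(': depth becomes 2
  Position 12 ')': depth becomes 1
  Position 13 '(': depth becomes 2
  Position 14 '(': depth becomes 3
  Position 15 ')': depth becomes 2
  Position 16 '(': depth becomes 3
  Position 17 ')': depth becomes 2
  Position 18 '(': depth becomes 3
  Position 19 ')': depth becomes 2
  Position 20 '(': depth becomes 3
  Position 21 '(': depth becomes 4
  Position 22 '(': depth becomes 5
  Position 23 ')': depth becomes 4
  Position 24 ')': depth becomes 3
  Position 25 ')': depth becomes 2
  Position 26 ')': depth becomes 1
  Position 27 ')': depth becomes 0
Maximum depth reached: 5

5


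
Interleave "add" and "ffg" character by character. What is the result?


Interleaving "add" and "ffg":
  Position 0: 'a' from first, 'f' from second => "af"
  Position 1: 'd' from first, 'f' from second => "df"
  Position 2: 'd' from first, 'g' from second => "dg"
Result: afdfdg

afdfdg


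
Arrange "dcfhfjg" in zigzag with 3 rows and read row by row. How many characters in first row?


Zigzag "dcfhfjg" into 3 rows:
Placing characters:
  'd' => row 0
  'c' => row 1
  'f' => row 2
  'h' => row 1
  'f' => row 0
  'j' => row 1
  'g' => row 2
Rows:
  Row 0: "df"
  Row 1: "chj"
  Row 2: "fg"
First row length: 2

2


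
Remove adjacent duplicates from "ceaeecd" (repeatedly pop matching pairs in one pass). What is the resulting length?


Input: ceaeecd
Stack-based adjacent duplicate removal:
  Read 'c': push. Stack: c
  Read 'e': push. Stack: ce
  Read 'a': push. Stack: cea
  Read 'e': push. Stack: ceae
  Read 'e': matches stack top 'e' => pop. Stack: cea
  Read 'c': push. Stack: ceac
  Read 'd': push. Stack: ceacd
Final stack: "ceacd" (length 5)

5


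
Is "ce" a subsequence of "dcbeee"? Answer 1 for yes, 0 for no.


Check if "ce" is a subsequence of "dcbeee"
Greedy scan:
  Position 0 ('d'): no match needed
  Position 1 ('c'): matches sub[0] = 'c'
  Position 2 ('b'): no match needed
  Position 3 ('e'): matches sub[1] = 'e'
  Position 4 ('e'): no match needed
  Position 5 ('e'): no match needed
All 2 characters matched => is a subsequence

1


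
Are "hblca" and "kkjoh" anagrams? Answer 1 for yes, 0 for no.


Strings: "hblca", "kkjoh"
Sorted first:  abchl
Sorted second: hjkko
Differ at position 0: 'a' vs 'h' => not anagrams

0


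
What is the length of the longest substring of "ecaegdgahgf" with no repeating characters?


Input: "ecaegdgahgf"
Sliding window (track last position of each char):
  Position 0 ('e'): window [0,0] length 1 -- new best
  Position 1 ('c'): window [0,1] length 2 -- new best
  Position 2 ('a'): window [0,2] length 3 -- new best
  Position 3 ('e'): repeat (last at 0), move window start to 1
  Position 3 ('e'): window [1,3] length 3
  Position 4 ('g'): window [1,4] length 4 -- new best
  Position 5 ('d'): window [1,5] length 5 -- new best
  Position 6 ('g'): repeat (last at 4), move window start to 5
  Position 6 ('g'): window [5,6] length 2
  Position 7 ('a'): window [5,7] length 3
  Position 8 ('h'): window [5,8] length 4
  Position 9 ('g'): repeat (last at 6), move window start to 7
  Position 9 ('g'): window [7,9] length 3
  Position 10 ('f'): window [7,10] length 4
Longest substring with no repeats: "caegd" with length 5

5


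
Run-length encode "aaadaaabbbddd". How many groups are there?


Input: aaadaaabbbddd
Scanning for consecutive runs:
  Group 1: 'a' x 3 (positions 0-2)
  Group 2: 'd' x 1 (positions 3-3)
  Group 3: 'a' x 3 (positions 4-6)
  Group 4: 'b' x 3 (positions 7-9)
  Group 5: 'd' x 3 (positions 10-12)
Total groups: 5

5


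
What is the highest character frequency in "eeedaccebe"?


Input: eeedaccebe
Character counts:
  'a': 1
  'b': 1
  'c': 2
  'd': 1
  'e': 5
Maximum frequency: 5

5


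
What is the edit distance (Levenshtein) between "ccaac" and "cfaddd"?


Computing edit distance: "ccaac" -> "cfaddd"
DP table:
           c    f    a    d    d    d
      0    1    2    3    4    5    6
  c   1    0    1    2    3    4    5
  c   2    1    1    2    3    4    5
  a   3    2    2    1    2    3    4
  a   4    3    3    2    2    3    4
  c   5    4    4    3    3    3    4
Edit distance = dp[5][6] = 4

4


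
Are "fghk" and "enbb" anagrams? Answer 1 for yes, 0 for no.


Strings: "fghk", "enbb"
Sorted first:  fghk
Sorted second: bben
Differ at position 0: 'f' vs 'b' => not anagrams

0


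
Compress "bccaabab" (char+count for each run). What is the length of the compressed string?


Input: bccaabab
Runs:
  'b' x 1 => "b1"
  'c' x 2 => "c2"
  'a' x 2 => "a2"
  'b' x 1 => "b1"
  'a' x 1 => "a1"
  'b' x 1 => "b1"
Compressed: "b1c2a2b1a1b1"
Compressed length: 12

12


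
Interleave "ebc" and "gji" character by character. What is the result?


Interleaving "ebc" and "gji":
  Position 0: 'e' from first, 'g' from second => "eg"
  Position 1: 'b' from first, 'j' from second => "bj"
  Position 2: 'c' from first, 'i' from second => "ci"
Result: egbjci

egbjci


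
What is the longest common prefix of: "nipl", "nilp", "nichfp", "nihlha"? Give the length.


Words: nipl, nilp, nichfp, nihlha
  Position 0: all 'n' => match
  Position 1: all 'i' => match
  Position 2: ('p', 'l', 'c', 'h') => mismatch, stop
LCP = "ni" (length 2)

2


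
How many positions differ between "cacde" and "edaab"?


Comparing "cacde" and "edaab" position by position:
  Position 0: 'c' vs 'e' => DIFFER
  Position 1: 'a' vs 'd' => DIFFER
  Position 2: 'c' vs 'a' => DIFFER
  Position 3: 'd' vs 'a' => DIFFER
  Position 4: 'e' vs 'b' => DIFFER
Positions that differ: 5

5


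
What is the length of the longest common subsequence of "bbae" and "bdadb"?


LCS of "bbae" and "bdadb"
DP table:
           b    d    a    d    b
      0    0    0    0    0    0
  b   0    1    1    1    1    1
  b   0    1    1    1    1    2
  a   0    1    1    2    2    2
  e   0    1    1    2    2    2
LCS length = dp[4][5] = 2

2


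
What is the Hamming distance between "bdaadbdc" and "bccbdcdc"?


Comparing "bdaadbdc" and "bccbdcdc" position by position:
  Position 0: 'b' vs 'b' => same
  Position 1: 'd' vs 'c' => differ
  Position 2: 'a' vs 'c' => differ
  Position 3: 'a' vs 'b' => differ
  Position 4: 'd' vs 'd' => same
  Position 5: 'b' vs 'c' => differ
  Position 6: 'd' vs 'd' => same
  Position 7: 'c' vs 'c' => same
Total differences (Hamming distance): 4

4


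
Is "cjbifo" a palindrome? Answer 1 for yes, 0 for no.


Input: cjbifo
Reversed: ofibjc
  Compare pos 0 ('c') with pos 5 ('o'): MISMATCH
  Compare pos 1 ('j') with pos 4 ('f'): MISMATCH
  Compare pos 2 ('b') with pos 3 ('i'): MISMATCH
Result: not a palindrome

0


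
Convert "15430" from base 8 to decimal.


Input: "15430" in base 8
Positional expansion:
  Digit '1' (value 1) x 8^4 = 4096
  Digit '5' (value 5) x 8^3 = 2560
  Digit '4' (value 4) x 8^2 = 256
  Digit '3' (value 3) x 8^1 = 24
  Digit '0' (value 0) x 8^0 = 0
Sum = 6936

6936


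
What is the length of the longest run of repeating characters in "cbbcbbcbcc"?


Input: "cbbcbbcbcc"
Scanning for longest run:
  Position 1 ('b'): new char, reset run to 1
  Position 2 ('b'): continues run of 'b', length=2
  Position 3 ('c'): new char, reset run to 1
  Position 4 ('b'): new char, reset run to 1
  Position 5 ('b'): continues run of 'b', length=2
  Position 6 ('c'): new char, reset run to 1
  Position 7 ('b'): new char, reset run to 1
  Position 8 ('c'): new char, reset run to 1
  Position 9 ('c'): continues run of 'c', length=2
Longest run: 'b' with length 2

2


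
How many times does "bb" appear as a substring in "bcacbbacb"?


Searching for "bb" in "bcacbbacb"
Scanning each position:
  Position 0: "bc" => no
  Position 1: "ca" => no
  Position 2: "ac" => no
  Position 3: "cb" => no
  Position 4: "bb" => MATCH
  Position 5: "ba" => no
  Position 6: "ac" => no
  Position 7: "cb" => no
Total occurrences: 1

1


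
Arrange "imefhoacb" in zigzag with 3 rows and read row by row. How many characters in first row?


Zigzag "imefhoacb" into 3 rows:
Placing characters:
  'i' => row 0
  'm' => row 1
  'e' => row 2
  'f' => row 1
  'h' => row 0
  'o' => row 1
  'a' => row 2
  'c' => row 1
  'b' => row 0
Rows:
  Row 0: "ihb"
  Row 1: "mfoc"
  Row 2: "ea"
First row length: 3

3


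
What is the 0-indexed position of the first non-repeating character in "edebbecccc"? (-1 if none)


Input: edebbecccc
Character frequencies:
  'b': 2
  'c': 4
  'd': 1
  'e': 3
Scanning left to right for freq == 1:
  Position 0 ('e'): freq=3, skip
  Position 1 ('d'): unique! => answer = 1

1


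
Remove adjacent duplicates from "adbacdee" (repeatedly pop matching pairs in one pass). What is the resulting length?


Input: adbacdee
Stack-based adjacent duplicate removal:
  Read 'a': push. Stack: a
  Read 'd': push. Stack: ad
  Read 'b': push. Stack: adb
  Read 'a': push. Stack: adba
  Read 'c': push. Stack: adbac
  Read 'd': push. Stack: adbacd
  Read 'e': push. Stack: adbacde
  Read 'e': matches stack top 'e' => pop. Stack: adbacd
Final stack: "adbacd" (length 6)

6


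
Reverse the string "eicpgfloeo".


Input: eicpgfloeo
Reading characters right to left:
  Position 9: 'o'
  Position 8: 'e'
  Position 7: 'o'
  Position 6: 'l'
  Position 5: 'f'
  Position 4: 'g'
  Position 3: 'p'
  Position 2: 'c'
  Position 1: 'i'
  Position 0: 'e'
Reversed: oeolfgpcie

oeolfgpcie


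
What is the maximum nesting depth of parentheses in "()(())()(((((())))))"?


Input: "()(())()(((((())))))"
Tracking depth:
  Position 0 '(': depth becomes 1
  Position 1 ')': depth becomes 0
  Position 2 '(': depth becomes 1
  Position 3 '(': depth becomes 2
  Position 4 ')': depth becomes 1
  Position 5 ')': depth becomes 0
  Position 6 '(': depth becomes 1
  Position 7 ')': depth becomes 0
  Position 8 '(': depth becomes 1
  Position 9 '(': depth becomes 2
  Position 10 '(': depth becomes 3
  Position 11 '(': depth becomes 4
  Position 12 '(': depth becomes 5
  Position 13 '(': depth becomes 6
  Position 14 ')': depth becomes 5
  Position 15 ')': depth becomes 4
  Position 16 ')': depth becomes 3
  Position 17 ')': depth becomes 2
  Position 18 ')': depth becomes 1
  Position 19 ')': depth becomes 0
Maximum depth reached: 6

6


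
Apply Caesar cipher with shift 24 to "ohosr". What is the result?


Caesar cipher: shift "ohosr" by 24
  'o' (pos 14) + 24 = pos 12 = 'm'
  'h' (pos 7) + 24 = pos 5 = 'f'
  'o' (pos 14) + 24 = pos 12 = 'm'
  's' (pos 18) + 24 = pos 16 = 'q'
  'r' (pos 17) + 24 = pos 15 = 'p'
Result: mfmqp

mfmqp


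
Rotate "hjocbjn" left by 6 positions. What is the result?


Input: "hjocbjn", rotate left by 6
First 6 characters: "hjocbj"
Remaining characters: "n"
Concatenate remaining + first: "n" + "hjocbj" = "nhjocbj"

nhjocbj


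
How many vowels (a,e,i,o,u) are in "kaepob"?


Input: kaepob
Checking each character:
  'k' at position 0: consonant
  'a' at position 1: vowel (running total: 1)
  'e' at position 2: vowel (running total: 2)
  'p' at position 3: consonant
  'o' at position 4: vowel (running total: 3)
  'b' at position 5: consonant
Total vowels: 3

3


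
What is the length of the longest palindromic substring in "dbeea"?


Input: "dbeea"
Checking substrings for palindromes:
  [2:4] "ee" (len 2) => palindrome
Longest palindromic substring: "ee" with length 2

2


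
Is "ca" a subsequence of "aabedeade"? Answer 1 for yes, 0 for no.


Check if "ca" is a subsequence of "aabedeade"
Greedy scan:
  Position 0 ('a'): no match needed
  Position 1 ('a'): no match needed
  Position 2 ('b'): no match needed
  Position 3 ('e'): no match needed
  Position 4 ('d'): no match needed
  Position 5 ('e'): no match needed
  Position 6 ('a'): no match needed
  Position 7 ('d'): no match needed
  Position 8 ('e'): no match needed
Only matched 0/2 characters => not a subsequence

0


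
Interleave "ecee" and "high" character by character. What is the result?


Interleaving "ecee" and "high":
  Position 0: 'e' from first, 'h' from second => "eh"
  Position 1: 'c' from first, 'i' from second => "ci"
  Position 2: 'e' from first, 'g' from second => "eg"
  Position 3: 'e' from first, 'h' from second => "eh"
Result: ehciegeh

ehciegeh


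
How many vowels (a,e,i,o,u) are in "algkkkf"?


Input: algkkkf
Checking each character:
  'a' at position 0: vowel (running total: 1)
  'l' at position 1: consonant
  'g' at position 2: consonant
  'k' at position 3: consonant
  'k' at position 4: consonant
  'k' at position 5: consonant
  'f' at position 6: consonant
Total vowels: 1

1


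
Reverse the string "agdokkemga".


Input: agdokkemga
Reading characters right to left:
  Position 9: 'a'
  Position 8: 'g'
  Position 7: 'm'
  Position 6: 'e'
  Position 5: 'k'
  Position 4: 'k'
  Position 3: 'o'
  Position 2: 'd'
  Position 1: 'g'
  Position 0: 'a'
Reversed: agmekkodga

agmekkodga


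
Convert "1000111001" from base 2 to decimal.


Input: "1000111001" in base 2
Positional expansion:
  Digit '1' (value 1) x 2^9 = 512
  Digit '0' (value 0) x 2^8 = 0
  Digit '0' (value 0) x 2^7 = 0
  Digit '0' (value 0) x 2^6 = 0
  Digit '1' (value 1) x 2^5 = 32
  Digit '1' (value 1) x 2^4 = 16
  Digit '1' (value 1) x 2^3 = 8
  Digit '0' (value 0) x 2^2 = 0
  Digit '0' (value 0) x 2^1 = 0
  Digit '1' (value 1) x 2^0 = 1
Sum = 569

569


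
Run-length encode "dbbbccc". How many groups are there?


Input: dbbbccc
Scanning for consecutive runs:
  Group 1: 'd' x 1 (positions 0-0)
  Group 2: 'b' x 3 (positions 1-3)
  Group 3: 'c' x 3 (positions 4-6)
Total groups: 3

3


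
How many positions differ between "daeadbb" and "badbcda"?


Comparing "daeadbb" and "badbcda" position by position:
  Position 0: 'd' vs 'b' => DIFFER
  Position 1: 'a' vs 'a' => same
  Position 2: 'e' vs 'd' => DIFFER
  Position 3: 'a' vs 'b' => DIFFER
  Position 4: 'd' vs 'c' => DIFFER
  Position 5: 'b' vs 'd' => DIFFER
  Position 6: 'b' vs 'a' => DIFFER
Positions that differ: 6

6


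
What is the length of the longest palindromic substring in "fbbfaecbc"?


Input: "fbbfaecbc"
Checking substrings for palindromes:
  [0:4] "fbbf" (len 4) => palindrome
  [6:9] "cbc" (len 3) => palindrome
  [1:3] "bb" (len 2) => palindrome
Longest palindromic substring: "fbbf" with length 4

4


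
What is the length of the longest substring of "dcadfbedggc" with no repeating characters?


Input: "dcadfbedggc"
Sliding window (track last position of each char):
  Position 0 ('d'): window [0,0] length 1 -- new best
  Position 1 ('c'): window [0,1] length 2 -- new best
  Position 2 ('a'): window [0,2] length 3 -- new best
  Position 3 ('d'): repeat (last at 0), move window start to 1
  Position 3 ('d'): window [1,3] length 3
  Position 4 ('f'): window [1,4] length 4 -- new best
  Position 5 ('b'): window [1,5] length 5 -- new best
  Position 6 ('e'): window [1,6] length 6 -- new best
  Position 7 ('d'): repeat (last at 3), move window start to 4
  Position 7 ('d'): window [4,7] length 4
  Position 8 ('g'): window [4,8] length 5
  Position 9 ('g'): repeat (last at 8), move window start to 9
  Position 9 ('g'): window [9,9] length 1
  Position 10 ('c'): window [9,10] length 2
Longest substring with no repeats: "cadfbe" with length 6

6


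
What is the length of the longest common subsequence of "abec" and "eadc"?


LCS of "abec" and "eadc"
DP table:
           e    a    d    c
      0    0    0    0    0
  a   0    0    1    1    1
  b   0    0    1    1    1
  e   0    1    1    1    1
  c   0    1    1    1    2
LCS length = dp[4][4] = 2

2


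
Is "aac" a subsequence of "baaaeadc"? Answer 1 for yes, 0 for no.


Check if "aac" is a subsequence of "baaaeadc"
Greedy scan:
  Position 0 ('b'): no match needed
  Position 1 ('a'): matches sub[0] = 'a'
  Position 2 ('a'): matches sub[1] = 'a'
  Position 3 ('a'): no match needed
  Position 4 ('e'): no match needed
  Position 5 ('a'): no match needed
  Position 6 ('d'): no match needed
  Position 7 ('c'): matches sub[2] = 'c'
All 3 characters matched => is a subsequence

1


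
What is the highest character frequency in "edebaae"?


Input: edebaae
Character counts:
  'a': 2
  'b': 1
  'd': 1
  'e': 3
Maximum frequency: 3

3


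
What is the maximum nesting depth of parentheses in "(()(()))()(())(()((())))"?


Input: "(()(()))()(())(()((())))"
Tracking depth:
  Position 0 '(': depth becomes 1
  Position 1 '(': depth becomes 2
  Position 2 ')': depth becomes 1
  Position 3 '(': depth becomes 2
  Position 4 '(': depth becomes 3
  Position 5 ')': depth becomes 2
  Position 6 ')': depth becomes 1
  Position 7 ')': depth becomes 0
  Position 8 '(': depth becomes 1
  Position 9 ')': depth becomes 0
  Position 10 '(': depth becomes 1
  Position 11 '(': depth becomes 2
  Position 12 ')': depth becomes 1
  Position 13 ')': depth becomes 0
  Position 14 '(': depth becomes 1
  Position 15 '(': depth becomes 2
  Position 16 ')': depth becomes 1
  Position 17 '(': depth becomes 2
  Position 18 '(': depth becomes 3
  Position 19 '(': depth becomes 4
  Position 20 ')': depth becomes 3
  Position 21 ')': depth becomes 2
  Position 22 ')': depth becomes 1
  Position 23 ')': depth becomes 0
Maximum depth reached: 4

4


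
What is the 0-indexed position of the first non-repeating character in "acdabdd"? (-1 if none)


Input: acdabdd
Character frequencies:
  'a': 2
  'b': 1
  'c': 1
  'd': 3
Scanning left to right for freq == 1:
  Position 0 ('a'): freq=2, skip
  Position 1 ('c'): unique! => answer = 1

1


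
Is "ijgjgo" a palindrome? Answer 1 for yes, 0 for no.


Input: ijgjgo
Reversed: ogjgji
  Compare pos 0 ('i') with pos 5 ('o'): MISMATCH
  Compare pos 1 ('j') with pos 4 ('g'): MISMATCH
  Compare pos 2 ('g') with pos 3 ('j'): MISMATCH
Result: not a palindrome

0


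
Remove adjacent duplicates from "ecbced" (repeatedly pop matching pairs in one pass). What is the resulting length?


Input: ecbced
Stack-based adjacent duplicate removal:
  Read 'e': push. Stack: e
  Read 'c': push. Stack: ec
  Read 'b': push. Stack: ecb
  Read 'c': push. Stack: ecbc
  Read 'e': push. Stack: ecbce
  Read 'd': push. Stack: ecbced
Final stack: "ecbced" (length 6)

6


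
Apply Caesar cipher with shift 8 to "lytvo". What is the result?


Caesar cipher: shift "lytvo" by 8
  'l' (pos 11) + 8 = pos 19 = 't'
  'y' (pos 24) + 8 = pos 6 = 'g'
  't' (pos 19) + 8 = pos 1 = 'b'
  'v' (pos 21) + 8 = pos 3 = 'd'
  'o' (pos 14) + 8 = pos 22 = 'w'
Result: tgbdw

tgbdw


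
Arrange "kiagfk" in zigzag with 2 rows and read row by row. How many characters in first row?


Zigzag "kiagfk" into 2 rows:
Placing characters:
  'k' => row 0
  'i' => row 1
  'a' => row 0
  'g' => row 1
  'f' => row 0
  'k' => row 1
Rows:
  Row 0: "kaf"
  Row 1: "igk"
First row length: 3

3


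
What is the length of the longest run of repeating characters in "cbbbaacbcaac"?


Input: "cbbbaacbcaac"
Scanning for longest run:
  Position 1 ('b'): new char, reset run to 1
  Position 2 ('b'): continues run of 'b', length=2
  Position 3 ('b'): continues run of 'b', length=3
  Position 4 ('a'): new char, reset run to 1
  Position 5 ('a'): continues run of 'a', length=2
  Position 6 ('c'): new char, reset run to 1
  Position 7 ('b'): new char, reset run to 1
  Position 8 ('c'): new char, reset run to 1
  Position 9 ('a'): new char, reset run to 1
  Position 10 ('a'): continues run of 'a', length=2
  Position 11 ('c'): new char, reset run to 1
Longest run: 'b' with length 3

3


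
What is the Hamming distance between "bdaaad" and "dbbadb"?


Comparing "bdaaad" and "dbbadb" position by position:
  Position 0: 'b' vs 'd' => differ
  Position 1: 'd' vs 'b' => differ
  Position 2: 'a' vs 'b' => differ
  Position 3: 'a' vs 'a' => same
  Position 4: 'a' vs 'd' => differ
  Position 5: 'd' vs 'b' => differ
Total differences (Hamming distance): 5

5


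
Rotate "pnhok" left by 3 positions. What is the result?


Input: "pnhok", rotate left by 3
First 3 characters: "pnh"
Remaining characters: "ok"
Concatenate remaining + first: "ok" + "pnh" = "okpnh"

okpnh


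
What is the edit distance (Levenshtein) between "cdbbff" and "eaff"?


Computing edit distance: "cdbbff" -> "eaff"
DP table:
           e    a    f    f
      0    1    2    3    4
  c   1    1    2    3    4
  d   2    2    2    3    4
  b   3    3    3    3    4
  b   4    4    4    4    4
  f   5    5    5    4    4
  f   6    6    6    5    4
Edit distance = dp[6][4] = 4

4


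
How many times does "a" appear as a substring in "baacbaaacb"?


Searching for "a" in "baacbaaacb"
Scanning each position:
  Position 0: "b" => no
  Position 1: "a" => MATCH
  Position 2: "a" => MATCH
  Position 3: "c" => no
  Position 4: "b" => no
  Position 5: "a" => MATCH
  Position 6: "a" => MATCH
  Position 7: "a" => MATCH
  Position 8: "c" => no
  Position 9: "b" => no
Total occurrences: 5

5


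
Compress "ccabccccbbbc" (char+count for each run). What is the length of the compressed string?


Input: ccabccccbbbc
Runs:
  'c' x 2 => "c2"
  'a' x 1 => "a1"
  'b' x 1 => "b1"
  'c' x 4 => "c4"
  'b' x 3 => "b3"
  'c' x 1 => "c1"
Compressed: "c2a1b1c4b3c1"
Compressed length: 12

12


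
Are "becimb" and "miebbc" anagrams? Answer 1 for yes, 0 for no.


Strings: "becimb", "miebbc"
Sorted first:  bbceim
Sorted second: bbceim
Sorted forms match => anagrams

1


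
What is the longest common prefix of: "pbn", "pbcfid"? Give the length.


Words: pbn, pbcfid
  Position 0: all 'p' => match
  Position 1: all 'b' => match
  Position 2: ('n', 'c') => mismatch, stop
LCP = "pb" (length 2)

2


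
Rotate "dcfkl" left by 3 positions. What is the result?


Input: "dcfkl", rotate left by 3
First 3 characters: "dcf"
Remaining characters: "kl"
Concatenate remaining + first: "kl" + "dcf" = "kldcf"

kldcf


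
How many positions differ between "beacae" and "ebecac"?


Comparing "beacae" and "ebecac" position by position:
  Position 0: 'b' vs 'e' => DIFFER
  Position 1: 'e' vs 'b' => DIFFER
  Position 2: 'a' vs 'e' => DIFFER
  Position 3: 'c' vs 'c' => same
  Position 4: 'a' vs 'a' => same
  Position 5: 'e' vs 'c' => DIFFER
Positions that differ: 4

4


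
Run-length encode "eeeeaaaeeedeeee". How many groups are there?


Input: eeeeaaaeeedeeee
Scanning for consecutive runs:
  Group 1: 'e' x 4 (positions 0-3)
  Group 2: 'a' x 3 (positions 4-6)
  Group 3: 'e' x 3 (positions 7-9)
  Group 4: 'd' x 1 (positions 10-10)
  Group 5: 'e' x 4 (positions 11-14)
Total groups: 5

5


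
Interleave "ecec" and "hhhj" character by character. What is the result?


Interleaving "ecec" and "hhhj":
  Position 0: 'e' from first, 'h' from second => "eh"
  Position 1: 'c' from first, 'h' from second => "ch"
  Position 2: 'e' from first, 'h' from second => "eh"
  Position 3: 'c' from first, 'j' from second => "cj"
Result: ehchehcj

ehchehcj


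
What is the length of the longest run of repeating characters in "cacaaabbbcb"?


Input: "cacaaabbbcb"
Scanning for longest run:
  Position 1 ('a'): new char, reset run to 1
  Position 2 ('c'): new char, reset run to 1
  Position 3 ('a'): new char, reset run to 1
  Position 4 ('a'): continues run of 'a', length=2
  Position 5 ('a'): continues run of 'a', length=3
  Position 6 ('b'): new char, reset run to 1
  Position 7 ('b'): continues run of 'b', length=2
  Position 8 ('b'): continues run of 'b', length=3
  Position 9 ('c'): new char, reset run to 1
  Position 10 ('b'): new char, reset run to 1
Longest run: 'a' with length 3

3


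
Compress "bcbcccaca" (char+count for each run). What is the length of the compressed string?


Input: bcbcccaca
Runs:
  'b' x 1 => "b1"
  'c' x 1 => "c1"
  'b' x 1 => "b1"
  'c' x 3 => "c3"
  'a' x 1 => "a1"
  'c' x 1 => "c1"
  'a' x 1 => "a1"
Compressed: "b1c1b1c3a1c1a1"
Compressed length: 14

14


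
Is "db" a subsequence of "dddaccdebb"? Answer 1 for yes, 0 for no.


Check if "db" is a subsequence of "dddaccdebb"
Greedy scan:
  Position 0 ('d'): matches sub[0] = 'd'
  Position 1 ('d'): no match needed
  Position 2 ('d'): no match needed
  Position 3 ('a'): no match needed
  Position 4 ('c'): no match needed
  Position 5 ('c'): no match needed
  Position 6 ('d'): no match needed
  Position 7 ('e'): no match needed
  Position 8 ('b'): matches sub[1] = 'b'
  Position 9 ('b'): no match needed
All 2 characters matched => is a subsequence

1


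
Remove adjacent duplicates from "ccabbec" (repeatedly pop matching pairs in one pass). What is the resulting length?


Input: ccabbec
Stack-based adjacent duplicate removal:
  Read 'c': push. Stack: c
  Read 'c': matches stack top 'c' => pop. Stack: (empty)
  Read 'a': push. Stack: a
  Read 'b': push. Stack: ab
  Read 'b': matches stack top 'b' => pop. Stack: a
  Read 'e': push. Stack: ae
  Read 'c': push. Stack: aec
Final stack: "aec" (length 3)

3


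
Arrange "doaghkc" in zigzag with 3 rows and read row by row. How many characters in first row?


Zigzag "doaghkc" into 3 rows:
Placing characters:
  'd' => row 0
  'o' => row 1
  'a' => row 2
  'g' => row 1
  'h' => row 0
  'k' => row 1
  'c' => row 2
Rows:
  Row 0: "dh"
  Row 1: "ogk"
  Row 2: "ac"
First row length: 2

2


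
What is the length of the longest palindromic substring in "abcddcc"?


Input: "abcddcc"
Checking substrings for palindromes:
  [2:6] "cddc" (len 4) => palindrome
  [3:5] "dd" (len 2) => palindrome
  [5:7] "cc" (len 2) => palindrome
Longest palindromic substring: "cddc" with length 4

4


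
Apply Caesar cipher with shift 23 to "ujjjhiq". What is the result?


Caesar cipher: shift "ujjjhiq" by 23
  'u' (pos 20) + 23 = pos 17 = 'r'
  'j' (pos 9) + 23 = pos 6 = 'g'
  'j' (pos 9) + 23 = pos 6 = 'g'
  'j' (pos 9) + 23 = pos 6 = 'g'
  'h' (pos 7) + 23 = pos 4 = 'e'
  'i' (pos 8) + 23 = pos 5 = 'f'
  'q' (pos 16) + 23 = pos 13 = 'n'
Result: rgggefn

rgggefn


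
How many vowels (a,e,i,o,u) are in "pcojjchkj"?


Input: pcojjchkj
Checking each character:
  'p' at position 0: consonant
  'c' at position 1: consonant
  'o' at position 2: vowel (running total: 1)
  'j' at position 3: consonant
  'j' at position 4: consonant
  'c' at position 5: consonant
  'h' at position 6: consonant
  'k' at position 7: consonant
  'j' at position 8: consonant
Total vowels: 1

1


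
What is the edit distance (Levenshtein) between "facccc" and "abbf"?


Computing edit distance: "facccc" -> "abbf"
DP table:
           a    b    b    f
      0    1    2    3    4
  f   1    1    2    3    3
  a   2    1    2    3    4
  c   3    2    2    3    4
  c   4    3    3    3    4
  c   5    4    4    4    4
  c   6    5    5    5    5
Edit distance = dp[6][4] = 5

5


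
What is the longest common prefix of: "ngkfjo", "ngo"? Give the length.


Words: ngkfjo, ngo
  Position 0: all 'n' => match
  Position 1: all 'g' => match
  Position 2: ('k', 'o') => mismatch, stop
LCP = "ng" (length 2)

2


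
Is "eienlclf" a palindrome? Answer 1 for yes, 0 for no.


Input: eienlclf
Reversed: flclneie
  Compare pos 0 ('e') with pos 7 ('f'): MISMATCH
  Compare pos 1 ('i') with pos 6 ('l'): MISMATCH
  Compare pos 2 ('e') with pos 5 ('c'): MISMATCH
  Compare pos 3 ('n') with pos 4 ('l'): MISMATCH
Result: not a palindrome

0


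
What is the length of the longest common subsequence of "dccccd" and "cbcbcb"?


LCS of "dccccd" and "cbcbcb"
DP table:
           c    b    c    b    c    b
      0    0    0    0    0    0    0
  d   0    0    0    0    0    0    0
  c   0    1    1    1    1    1    1
  c   0    1    1    2    2    2    2
  c   0    1    1    2    2    3    3
  c   0    1    1    2    2    3    3
  d   0    1    1    2    2    3    3
LCS length = dp[6][6] = 3

3


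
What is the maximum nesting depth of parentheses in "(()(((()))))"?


Input: "(()(((()))))"
Tracking depth:
  Position 0 '(': depth becomes 1
  Position 1 '(': depth becomes 2
  Position 2 ')': depth becomes 1
  Position 3 '(': depth becomes 2
  Position 4 '(': depth becomes 3
  Position 5 '(': depth becomes 4
  Position 6 '(': depth becomes 5
  Position 7 ')': depth becomes 4
  Position 8 ')': depth becomes 3
  Position 9 ')': depth becomes 2
  Position 10 ')': depth becomes 1
  Position 11 ')': depth becomes 0
Maximum depth reached: 5

5


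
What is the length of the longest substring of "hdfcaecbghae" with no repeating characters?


Input: "hdfcaecbghae"
Sliding window (track last position of each char):
  Position 0 ('h'): window [0,0] length 1 -- new best
  Position 1 ('d'): window [0,1] length 2 -- new best
  Position 2 ('f'): window [0,2] length 3 -- new best
  Position 3 ('c'): window [0,3] length 4 -- new best
  Position 4 ('a'): window [0,4] length 5 -- new best
  Position 5 ('e'): window [0,5] length 6 -- new best
  Position 6 ('c'): repeat (last at 3), move window start to 4
  Position 6 ('c'): window [4,6] length 3
  Position 7 ('b'): window [4,7] length 4
  Position 8 ('g'): window [4,8] length 5
  Position 9 ('h'): window [4,9] length 6
  Position 10 ('a'): repeat (last at 4), move window start to 5
  Position 10 ('a'): window [5,10] length 6
  Position 11 ('e'): repeat (last at 5), move window start to 6
  Position 11 ('e'): window [6,11] length 6
Longest substring with no repeats: "hdfcae" with length 6

6


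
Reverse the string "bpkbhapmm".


Input: bpkbhapmm
Reading characters right to left:
  Position 8: 'm'
  Position 7: 'm'
  Position 6: 'p'
  Position 5: 'a'
  Position 4: 'h'
  Position 3: 'b'
  Position 2: 'k'
  Position 1: 'p'
  Position 0: 'b'
Reversed: mmpahbkpb

mmpahbkpb


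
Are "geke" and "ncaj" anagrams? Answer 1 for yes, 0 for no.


Strings: "geke", "ncaj"
Sorted first:  eegk
Sorted second: acjn
Differ at position 0: 'e' vs 'a' => not anagrams

0


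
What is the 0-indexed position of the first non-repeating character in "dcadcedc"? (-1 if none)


Input: dcadcedc
Character frequencies:
  'a': 1
  'c': 3
  'd': 3
  'e': 1
Scanning left to right for freq == 1:
  Position 0 ('d'): freq=3, skip
  Position 1 ('c'): freq=3, skip
  Position 2 ('a'): unique! => answer = 2

2


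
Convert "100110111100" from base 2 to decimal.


Input: "100110111100" in base 2
Positional expansion:
  Digit '1' (value 1) x 2^11 = 2048
  Digit '0' (value 0) x 2^10 = 0
  Digit '0' (value 0) x 2^9 = 0
  Digit '1' (value 1) x 2^8 = 256
  Digit '1' (value 1) x 2^7 = 128
  Digit '0' (value 0) x 2^6 = 0
  Digit '1' (value 1) x 2^5 = 32
  Digit '1' (value 1) x 2^4 = 16
  Digit '1' (value 1) x 2^3 = 8
  Digit '1' (value 1) x 2^2 = 4
  Digit '0' (value 0) x 2^1 = 0
  Digit '0' (value 0) x 2^0 = 0
Sum = 2492

2492
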